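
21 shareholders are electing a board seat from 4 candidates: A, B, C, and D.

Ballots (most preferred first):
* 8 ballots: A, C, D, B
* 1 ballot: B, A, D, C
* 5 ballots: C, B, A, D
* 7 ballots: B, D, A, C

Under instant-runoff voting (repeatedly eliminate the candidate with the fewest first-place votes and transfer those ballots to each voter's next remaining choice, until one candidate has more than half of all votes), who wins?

Round 1: A 8, B 8, C 5, D 0. D eliminated.
Round 2: A 8, B 8, C 5. C eliminated.
Round 3: A 8, B 13. B has a majority (≥11).

B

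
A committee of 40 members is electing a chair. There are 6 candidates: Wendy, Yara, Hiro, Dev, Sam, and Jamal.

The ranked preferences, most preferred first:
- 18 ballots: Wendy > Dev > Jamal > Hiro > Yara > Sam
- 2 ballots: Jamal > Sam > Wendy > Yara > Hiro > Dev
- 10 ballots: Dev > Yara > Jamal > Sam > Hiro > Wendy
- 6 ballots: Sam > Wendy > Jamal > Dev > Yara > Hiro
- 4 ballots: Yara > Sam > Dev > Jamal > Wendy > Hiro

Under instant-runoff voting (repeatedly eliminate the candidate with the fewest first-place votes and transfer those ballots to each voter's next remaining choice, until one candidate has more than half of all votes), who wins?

Sam

Round 1: Wendy 18, Yara 4, Hiro 0, Dev 10, Sam 6, Jamal 2. Hiro eliminated.
Round 2: Wendy 18, Yara 4, Dev 10, Sam 6, Jamal 2. Jamal eliminated.
Round 3: Wendy 18, Yara 4, Dev 10, Sam 8. Yara eliminated.
Round 4: Wendy 18, Dev 10, Sam 12. Dev eliminated.
Round 5: Wendy 18, Sam 22. Sam has a majority (≥21).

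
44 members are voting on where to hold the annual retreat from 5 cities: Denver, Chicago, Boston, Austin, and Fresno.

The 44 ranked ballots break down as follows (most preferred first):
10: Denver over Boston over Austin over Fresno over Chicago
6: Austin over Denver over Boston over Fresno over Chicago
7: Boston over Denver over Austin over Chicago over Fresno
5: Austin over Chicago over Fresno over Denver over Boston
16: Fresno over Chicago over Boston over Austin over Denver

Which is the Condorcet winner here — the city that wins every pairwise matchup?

Boston

Boston vs Denver: 23–21
Boston vs Chicago: 23–21
Boston vs Austin: 33–11
Boston vs Fresno: 23–21
Boston beats every other city.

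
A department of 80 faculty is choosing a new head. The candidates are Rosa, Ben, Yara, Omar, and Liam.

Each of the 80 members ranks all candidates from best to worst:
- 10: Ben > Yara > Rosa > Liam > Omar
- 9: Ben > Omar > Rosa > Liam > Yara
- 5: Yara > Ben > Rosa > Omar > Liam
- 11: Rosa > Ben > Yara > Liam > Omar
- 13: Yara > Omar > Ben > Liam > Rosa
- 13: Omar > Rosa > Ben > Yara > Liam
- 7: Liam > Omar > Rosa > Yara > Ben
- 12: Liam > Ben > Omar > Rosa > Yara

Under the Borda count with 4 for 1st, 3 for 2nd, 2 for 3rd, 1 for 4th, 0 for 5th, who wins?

Ben

Rosa: 10×2 + 9×2 + 5×2 + 11×4 + 13×0 + 13×3 + 7×2 + 12×1 = 157
Ben: 10×4 + 9×4 + 5×3 + 11×3 + 13×2 + 13×2 + 7×0 + 12×3 = 212
Yara: 10×3 + 9×0 + 5×4 + 11×2 + 13×4 + 13×1 + 7×1 + 12×0 = 144
Omar: 10×0 + 9×3 + 5×1 + 11×0 + 13×3 + 13×4 + 7×3 + 12×2 = 168
Liam: 10×1 + 9×1 + 5×0 + 11×1 + 13×1 + 13×0 + 7×4 + 12×4 = 119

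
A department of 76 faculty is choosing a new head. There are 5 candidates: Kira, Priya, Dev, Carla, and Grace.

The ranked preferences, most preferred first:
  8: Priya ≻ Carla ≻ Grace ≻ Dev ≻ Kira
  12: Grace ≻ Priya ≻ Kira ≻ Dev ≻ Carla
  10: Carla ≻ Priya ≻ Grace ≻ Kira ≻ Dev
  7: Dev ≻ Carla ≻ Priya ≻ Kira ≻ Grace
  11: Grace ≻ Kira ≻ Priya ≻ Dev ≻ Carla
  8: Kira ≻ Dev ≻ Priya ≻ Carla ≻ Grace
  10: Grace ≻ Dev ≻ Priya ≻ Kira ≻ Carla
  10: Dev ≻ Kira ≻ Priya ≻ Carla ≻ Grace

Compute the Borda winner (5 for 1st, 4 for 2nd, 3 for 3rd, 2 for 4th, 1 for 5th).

Kira: 8×1 + 12×3 + 10×2 + 7×2 + 11×4 + 8×5 + 10×2 + 10×4 = 222
Priya: 8×5 + 12×4 + 10×4 + 7×3 + 11×3 + 8×3 + 10×3 + 10×3 = 266
Dev: 8×2 + 12×2 + 10×1 + 7×5 + 11×2 + 8×4 + 10×4 + 10×5 = 229
Carla: 8×4 + 12×1 + 10×5 + 7×4 + 11×1 + 8×2 + 10×1 + 10×2 = 179
Grace: 8×3 + 12×5 + 10×3 + 7×1 + 11×5 + 8×1 + 10×5 + 10×1 = 244

Priya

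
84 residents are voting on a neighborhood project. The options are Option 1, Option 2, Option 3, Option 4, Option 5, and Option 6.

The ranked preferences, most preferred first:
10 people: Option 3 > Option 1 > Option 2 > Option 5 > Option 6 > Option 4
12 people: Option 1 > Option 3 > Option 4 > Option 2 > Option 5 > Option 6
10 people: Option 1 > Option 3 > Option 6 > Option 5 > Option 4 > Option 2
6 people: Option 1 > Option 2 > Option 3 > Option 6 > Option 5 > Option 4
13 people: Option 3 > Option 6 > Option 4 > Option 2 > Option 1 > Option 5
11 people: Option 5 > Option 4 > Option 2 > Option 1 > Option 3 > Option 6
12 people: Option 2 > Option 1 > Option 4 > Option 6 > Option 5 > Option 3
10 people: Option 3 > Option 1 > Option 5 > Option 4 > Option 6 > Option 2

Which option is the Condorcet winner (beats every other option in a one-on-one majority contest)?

Option 1

Option 1 vs Option 2: 48–36
Option 1 vs Option 3: 51–33
Option 1 vs Option 4: 60–24
Option 1 vs Option 5: 73–11
Option 1 vs Option 6: 71–13
Option 1 beats every other option.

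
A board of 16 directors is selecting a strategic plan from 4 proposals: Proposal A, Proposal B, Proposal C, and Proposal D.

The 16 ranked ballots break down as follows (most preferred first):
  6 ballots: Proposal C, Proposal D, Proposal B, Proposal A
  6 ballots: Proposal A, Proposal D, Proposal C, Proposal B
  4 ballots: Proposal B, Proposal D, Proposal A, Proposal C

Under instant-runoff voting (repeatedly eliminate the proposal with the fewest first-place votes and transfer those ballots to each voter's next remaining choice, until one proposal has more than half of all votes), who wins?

Round 1: Proposal A 6, Proposal B 4, Proposal C 6, Proposal D 0. Proposal D eliminated.
Round 2: Proposal A 6, Proposal B 4, Proposal C 6. Proposal B eliminated.
Round 3: Proposal A 10, Proposal C 6. Proposal A has a majority (≥9).

Proposal A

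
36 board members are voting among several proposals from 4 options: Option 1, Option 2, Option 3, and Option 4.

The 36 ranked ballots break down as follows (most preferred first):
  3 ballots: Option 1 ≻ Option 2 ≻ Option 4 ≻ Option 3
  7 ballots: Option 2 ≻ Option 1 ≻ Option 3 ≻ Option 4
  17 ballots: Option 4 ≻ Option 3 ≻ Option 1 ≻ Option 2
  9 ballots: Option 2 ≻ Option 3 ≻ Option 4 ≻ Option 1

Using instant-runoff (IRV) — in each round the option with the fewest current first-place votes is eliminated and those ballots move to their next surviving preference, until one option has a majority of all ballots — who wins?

Round 1: Option 1 3, Option 2 16, Option 3 0, Option 4 17. Option 3 eliminated.
Round 2: Option 1 3, Option 2 16, Option 4 17. Option 1 eliminated.
Round 3: Option 2 19, Option 4 17. Option 2 has a majority (≥19).

Option 2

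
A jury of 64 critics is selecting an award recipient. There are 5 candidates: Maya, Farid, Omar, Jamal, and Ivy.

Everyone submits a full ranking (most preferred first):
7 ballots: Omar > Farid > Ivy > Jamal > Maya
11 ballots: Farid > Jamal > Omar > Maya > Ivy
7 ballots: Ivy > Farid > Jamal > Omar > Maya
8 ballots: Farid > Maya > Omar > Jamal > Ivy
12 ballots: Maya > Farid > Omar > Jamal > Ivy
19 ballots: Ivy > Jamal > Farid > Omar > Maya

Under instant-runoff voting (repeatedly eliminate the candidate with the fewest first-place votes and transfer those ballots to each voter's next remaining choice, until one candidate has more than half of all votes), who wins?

Farid

Round 1: Maya 12, Farid 19, Omar 7, Jamal 0, Ivy 26. Jamal eliminated.
Round 2: Maya 12, Farid 19, Omar 7, Ivy 26. Omar eliminated.
Round 3: Maya 12, Farid 26, Ivy 26. Maya eliminated.
Round 4: Farid 38, Ivy 26. Farid has a majority (≥33).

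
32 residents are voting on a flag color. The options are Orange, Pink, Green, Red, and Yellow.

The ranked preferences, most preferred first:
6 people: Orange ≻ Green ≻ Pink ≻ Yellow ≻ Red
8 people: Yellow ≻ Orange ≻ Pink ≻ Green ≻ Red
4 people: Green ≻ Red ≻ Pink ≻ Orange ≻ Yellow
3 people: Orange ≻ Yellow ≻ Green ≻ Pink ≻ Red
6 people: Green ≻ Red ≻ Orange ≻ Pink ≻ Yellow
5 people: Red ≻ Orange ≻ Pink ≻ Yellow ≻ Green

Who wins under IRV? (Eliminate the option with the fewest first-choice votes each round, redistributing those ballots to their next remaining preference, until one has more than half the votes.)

Orange

Round 1: Orange 9, Pink 0, Green 10, Red 5, Yellow 8. Pink eliminated.
Round 2: Orange 9, Green 10, Red 5, Yellow 8. Red eliminated.
Round 3: Orange 14, Green 10, Yellow 8. Yellow eliminated.
Round 4: Orange 22, Green 10. Orange has a majority (≥17).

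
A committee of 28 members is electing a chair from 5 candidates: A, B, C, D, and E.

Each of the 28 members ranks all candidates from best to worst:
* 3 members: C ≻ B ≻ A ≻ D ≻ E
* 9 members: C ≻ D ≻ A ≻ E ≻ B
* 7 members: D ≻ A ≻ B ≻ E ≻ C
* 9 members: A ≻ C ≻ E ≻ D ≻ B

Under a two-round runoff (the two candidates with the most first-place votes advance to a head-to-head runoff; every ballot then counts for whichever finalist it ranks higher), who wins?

A

Round 1 first-place votes: A 9, B 0, C 12, D 7, E 0. C and A advance.
Runoff: C is ranked above A on 12 ballots, A above C on 16.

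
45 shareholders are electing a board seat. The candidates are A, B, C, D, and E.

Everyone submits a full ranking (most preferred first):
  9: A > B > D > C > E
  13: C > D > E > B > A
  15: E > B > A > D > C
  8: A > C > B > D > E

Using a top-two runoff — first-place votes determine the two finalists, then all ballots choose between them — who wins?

Round 1 first-place votes: A 17, B 0, C 13, D 0, E 15. A and E advance.
Runoff: A is ranked above E on 17 ballots, E above A on 28.

E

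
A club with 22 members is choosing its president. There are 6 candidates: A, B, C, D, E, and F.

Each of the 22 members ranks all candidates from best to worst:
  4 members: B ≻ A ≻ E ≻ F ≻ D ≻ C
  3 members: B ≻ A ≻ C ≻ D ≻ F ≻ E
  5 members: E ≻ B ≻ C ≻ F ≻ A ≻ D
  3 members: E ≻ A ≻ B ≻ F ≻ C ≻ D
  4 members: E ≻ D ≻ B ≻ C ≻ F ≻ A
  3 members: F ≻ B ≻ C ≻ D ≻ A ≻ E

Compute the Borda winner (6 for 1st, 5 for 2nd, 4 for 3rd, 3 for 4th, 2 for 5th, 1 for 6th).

A: 4×5 + 3×5 + 5×2 + 3×5 + 4×1 + 3×2 = 70
B: 4×6 + 3×6 + 5×5 + 3×4 + 4×4 + 3×5 = 110
C: 4×1 + 3×4 + 5×4 + 3×2 + 4×3 + 3×4 = 66
D: 4×2 + 3×3 + 5×1 + 3×1 + 4×5 + 3×3 = 54
E: 4×4 + 3×1 + 5×6 + 3×6 + 4×6 + 3×1 = 94
F: 4×3 + 3×2 + 5×3 + 3×3 + 4×2 + 3×6 = 68

B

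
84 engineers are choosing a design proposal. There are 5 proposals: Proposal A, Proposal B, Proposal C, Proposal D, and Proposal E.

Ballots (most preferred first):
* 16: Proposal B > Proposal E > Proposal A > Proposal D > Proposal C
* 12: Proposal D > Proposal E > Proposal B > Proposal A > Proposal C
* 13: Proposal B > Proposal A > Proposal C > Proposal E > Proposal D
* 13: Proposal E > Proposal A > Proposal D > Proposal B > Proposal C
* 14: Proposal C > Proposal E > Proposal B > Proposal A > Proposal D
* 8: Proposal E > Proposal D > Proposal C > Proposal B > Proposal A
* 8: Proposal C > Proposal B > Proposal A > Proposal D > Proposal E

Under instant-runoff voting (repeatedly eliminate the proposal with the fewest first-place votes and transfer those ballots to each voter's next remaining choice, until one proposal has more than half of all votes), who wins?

Round 1: Proposal A 0, Proposal B 29, Proposal C 22, Proposal D 12, Proposal E 21. Proposal A eliminated.
Round 2: Proposal B 29, Proposal C 22, Proposal D 12, Proposal E 21. Proposal D eliminated.
Round 3: Proposal B 29, Proposal C 22, Proposal E 33. Proposal C eliminated.
Round 4: Proposal B 37, Proposal E 47. Proposal E has a majority (≥43).

Proposal E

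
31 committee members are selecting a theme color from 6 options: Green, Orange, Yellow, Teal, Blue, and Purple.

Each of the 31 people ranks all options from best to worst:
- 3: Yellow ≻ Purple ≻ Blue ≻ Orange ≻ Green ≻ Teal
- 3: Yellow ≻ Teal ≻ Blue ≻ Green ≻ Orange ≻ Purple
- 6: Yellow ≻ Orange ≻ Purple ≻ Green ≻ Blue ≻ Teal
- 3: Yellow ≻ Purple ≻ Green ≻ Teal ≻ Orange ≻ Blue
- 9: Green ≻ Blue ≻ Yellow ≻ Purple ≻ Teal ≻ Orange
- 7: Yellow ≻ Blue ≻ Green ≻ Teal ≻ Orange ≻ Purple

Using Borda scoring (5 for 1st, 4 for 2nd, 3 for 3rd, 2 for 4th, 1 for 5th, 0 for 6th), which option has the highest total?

Yellow

Green: 3×1 + 3×2 + 6×2 + 3×3 + 9×5 + 7×3 = 96
Orange: 3×2 + 3×1 + 6×4 + 3×1 + 9×0 + 7×1 = 43
Yellow: 3×5 + 3×5 + 6×5 + 3×5 + 9×3 + 7×5 = 137
Teal: 3×0 + 3×4 + 6×0 + 3×2 + 9×1 + 7×2 = 41
Blue: 3×3 + 3×3 + 6×1 + 3×0 + 9×4 + 7×4 = 88
Purple: 3×4 + 3×0 + 6×3 + 3×4 + 9×2 + 7×0 = 60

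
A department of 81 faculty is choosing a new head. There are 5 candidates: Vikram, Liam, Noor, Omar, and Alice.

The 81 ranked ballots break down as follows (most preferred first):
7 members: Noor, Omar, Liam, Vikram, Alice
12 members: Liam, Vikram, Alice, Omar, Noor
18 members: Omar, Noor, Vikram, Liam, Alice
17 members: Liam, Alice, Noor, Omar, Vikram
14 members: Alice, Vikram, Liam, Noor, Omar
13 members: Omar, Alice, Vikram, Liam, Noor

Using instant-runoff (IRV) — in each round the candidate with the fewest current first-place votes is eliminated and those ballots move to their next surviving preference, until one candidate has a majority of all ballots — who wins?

Liam

Round 1: Vikram 0, Liam 29, Noor 7, Omar 31, Alice 14. Vikram eliminated.
Round 2: Liam 29, Noor 7, Omar 31, Alice 14. Noor eliminated.
Round 3: Liam 29, Omar 38, Alice 14. Alice eliminated.
Round 4: Liam 43, Omar 38. Liam has a majority (≥41).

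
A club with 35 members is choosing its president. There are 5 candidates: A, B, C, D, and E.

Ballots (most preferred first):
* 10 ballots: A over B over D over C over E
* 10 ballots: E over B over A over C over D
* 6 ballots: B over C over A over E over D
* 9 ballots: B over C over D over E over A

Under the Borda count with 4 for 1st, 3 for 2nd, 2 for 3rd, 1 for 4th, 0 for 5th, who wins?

A: 10×4 + 10×2 + 6×2 + 9×0 = 72
B: 10×3 + 10×3 + 6×4 + 9×4 = 120
C: 10×1 + 10×1 + 6×3 + 9×3 = 65
D: 10×2 + 10×0 + 6×0 + 9×2 = 38
E: 10×0 + 10×4 + 6×1 + 9×1 = 55

B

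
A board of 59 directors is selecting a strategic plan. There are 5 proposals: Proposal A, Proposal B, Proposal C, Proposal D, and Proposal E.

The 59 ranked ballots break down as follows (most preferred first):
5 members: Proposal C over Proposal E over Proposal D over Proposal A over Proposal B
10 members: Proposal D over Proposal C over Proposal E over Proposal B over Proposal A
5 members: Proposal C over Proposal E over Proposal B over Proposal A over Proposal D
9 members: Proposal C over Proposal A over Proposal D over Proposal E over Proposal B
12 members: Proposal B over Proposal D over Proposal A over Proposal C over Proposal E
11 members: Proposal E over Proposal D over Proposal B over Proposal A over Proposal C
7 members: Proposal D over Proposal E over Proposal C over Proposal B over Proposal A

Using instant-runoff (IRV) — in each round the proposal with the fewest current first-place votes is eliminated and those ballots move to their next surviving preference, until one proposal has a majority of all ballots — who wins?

Round 1: Proposal A 0, Proposal B 12, Proposal C 19, Proposal D 17, Proposal E 11. Proposal A eliminated.
Round 2: Proposal B 12, Proposal C 19, Proposal D 17, Proposal E 11. Proposal E eliminated.
Round 3: Proposal B 12, Proposal C 19, Proposal D 28. Proposal B eliminated.
Round 4: Proposal C 19, Proposal D 40. Proposal D has a majority (≥30).

Proposal D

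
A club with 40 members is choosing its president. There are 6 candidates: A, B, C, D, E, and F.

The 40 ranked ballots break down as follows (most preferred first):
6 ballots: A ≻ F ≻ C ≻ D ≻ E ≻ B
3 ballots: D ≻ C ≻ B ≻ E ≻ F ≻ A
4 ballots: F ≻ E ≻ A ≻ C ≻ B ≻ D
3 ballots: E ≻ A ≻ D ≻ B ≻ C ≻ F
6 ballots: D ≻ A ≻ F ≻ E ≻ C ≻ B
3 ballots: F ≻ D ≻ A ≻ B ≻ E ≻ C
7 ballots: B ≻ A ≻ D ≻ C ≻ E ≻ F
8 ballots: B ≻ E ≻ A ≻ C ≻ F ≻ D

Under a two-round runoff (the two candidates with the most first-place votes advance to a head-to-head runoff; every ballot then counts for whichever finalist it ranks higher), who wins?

D

Round 1 first-place votes: A 6, B 15, C 0, D 9, E 3, F 7. B and D advance.
Runoff: B is ranked above D on 19 ballots, D above B on 21.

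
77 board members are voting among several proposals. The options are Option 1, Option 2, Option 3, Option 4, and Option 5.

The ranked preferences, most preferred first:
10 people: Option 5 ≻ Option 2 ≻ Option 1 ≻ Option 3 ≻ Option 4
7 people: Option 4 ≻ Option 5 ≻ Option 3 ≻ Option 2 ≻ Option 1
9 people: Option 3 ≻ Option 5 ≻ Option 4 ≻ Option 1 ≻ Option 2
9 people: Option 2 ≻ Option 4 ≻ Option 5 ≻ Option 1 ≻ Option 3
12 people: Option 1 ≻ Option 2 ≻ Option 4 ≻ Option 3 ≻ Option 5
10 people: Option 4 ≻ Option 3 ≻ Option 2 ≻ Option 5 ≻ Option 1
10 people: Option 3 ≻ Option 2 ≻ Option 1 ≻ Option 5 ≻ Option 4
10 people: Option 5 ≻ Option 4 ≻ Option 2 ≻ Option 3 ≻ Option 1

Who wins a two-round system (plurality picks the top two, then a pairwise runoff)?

Round 1 first-place votes: Option 1 12, Option 2 9, Option 3 19, Option 4 17, Option 5 20. Option 5 and Option 3 advance.
Runoff: Option 5 is ranked above Option 3 on 36 ballots, Option 3 above Option 5 on 41.

Option 3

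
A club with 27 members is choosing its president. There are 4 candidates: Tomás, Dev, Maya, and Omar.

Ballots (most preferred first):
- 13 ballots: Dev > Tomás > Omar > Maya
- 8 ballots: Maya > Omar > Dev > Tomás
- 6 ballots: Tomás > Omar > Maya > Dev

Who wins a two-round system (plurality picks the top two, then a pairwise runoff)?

Round 1 first-place votes: Tomás 6, Dev 13, Maya 8, Omar 0. Dev and Maya advance.
Runoff: Dev is ranked above Maya on 13 ballots, Maya above Dev on 14.

Maya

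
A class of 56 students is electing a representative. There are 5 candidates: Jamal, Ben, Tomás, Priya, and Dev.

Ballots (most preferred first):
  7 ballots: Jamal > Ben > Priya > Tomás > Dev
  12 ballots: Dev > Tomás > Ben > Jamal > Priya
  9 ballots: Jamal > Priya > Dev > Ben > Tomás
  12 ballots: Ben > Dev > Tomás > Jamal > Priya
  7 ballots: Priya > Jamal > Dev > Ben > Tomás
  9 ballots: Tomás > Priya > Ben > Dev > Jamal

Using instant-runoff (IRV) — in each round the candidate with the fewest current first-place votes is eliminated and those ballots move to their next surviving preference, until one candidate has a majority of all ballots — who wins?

Round 1: Jamal 16, Ben 12, Tomás 9, Priya 7, Dev 12. Priya eliminated.
Round 2: Jamal 23, Ben 12, Tomás 9, Dev 12. Tomás eliminated.
Round 3: Jamal 23, Ben 21, Dev 12. Dev eliminated.
Round 4: Jamal 23, Ben 33. Ben has a majority (≥29).

Ben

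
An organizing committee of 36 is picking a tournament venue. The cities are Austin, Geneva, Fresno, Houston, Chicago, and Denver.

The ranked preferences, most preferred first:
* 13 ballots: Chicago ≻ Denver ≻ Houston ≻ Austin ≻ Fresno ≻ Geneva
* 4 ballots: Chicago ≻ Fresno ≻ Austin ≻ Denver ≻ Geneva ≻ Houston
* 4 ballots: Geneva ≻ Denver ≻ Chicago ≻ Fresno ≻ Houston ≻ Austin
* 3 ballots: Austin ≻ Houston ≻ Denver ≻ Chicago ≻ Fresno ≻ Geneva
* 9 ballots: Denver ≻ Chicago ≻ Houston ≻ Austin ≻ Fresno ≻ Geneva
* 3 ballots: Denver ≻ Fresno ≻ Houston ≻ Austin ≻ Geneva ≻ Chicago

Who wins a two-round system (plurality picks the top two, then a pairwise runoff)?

Denver

Round 1 first-place votes: Austin 3, Geneva 4, Fresno 0, Houston 0, Chicago 17, Denver 12. Chicago and Denver advance.
Runoff: Chicago is ranked above Denver on 17 ballots, Denver above Chicago on 19.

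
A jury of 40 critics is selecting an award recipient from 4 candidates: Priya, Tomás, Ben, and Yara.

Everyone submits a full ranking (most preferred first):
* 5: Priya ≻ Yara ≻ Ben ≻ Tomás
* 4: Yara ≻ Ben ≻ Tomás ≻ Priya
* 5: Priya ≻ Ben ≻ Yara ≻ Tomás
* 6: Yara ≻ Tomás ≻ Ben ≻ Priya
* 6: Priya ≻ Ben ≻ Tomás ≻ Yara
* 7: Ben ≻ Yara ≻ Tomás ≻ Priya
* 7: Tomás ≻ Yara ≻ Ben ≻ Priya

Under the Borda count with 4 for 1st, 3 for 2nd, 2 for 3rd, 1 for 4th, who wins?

Yara

Priya: 5×4 + 4×1 + 5×4 + 6×1 + 6×4 + 7×1 + 7×1 = 88
Tomás: 5×1 + 4×2 + 5×1 + 6×3 + 6×2 + 7×2 + 7×4 = 90
Ben: 5×2 + 4×3 + 5×3 + 6×2 + 6×3 + 7×4 + 7×2 = 109
Yara: 5×3 + 4×4 + 5×2 + 6×4 + 6×1 + 7×3 + 7×3 = 113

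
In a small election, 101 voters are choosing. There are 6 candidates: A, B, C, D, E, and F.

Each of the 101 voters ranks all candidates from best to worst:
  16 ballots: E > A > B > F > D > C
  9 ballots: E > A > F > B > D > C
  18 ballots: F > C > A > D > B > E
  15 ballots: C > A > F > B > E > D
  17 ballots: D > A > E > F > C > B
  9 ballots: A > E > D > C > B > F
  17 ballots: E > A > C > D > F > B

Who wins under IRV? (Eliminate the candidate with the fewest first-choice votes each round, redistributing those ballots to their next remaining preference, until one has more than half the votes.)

Round 1: A 9, B 0, C 15, D 17, E 42, F 18. B eliminated.
Round 2: A 9, C 15, D 17, E 42, F 18. A eliminated.
Round 3: C 15, D 17, E 51, F 18. E has a majority (≥51).

E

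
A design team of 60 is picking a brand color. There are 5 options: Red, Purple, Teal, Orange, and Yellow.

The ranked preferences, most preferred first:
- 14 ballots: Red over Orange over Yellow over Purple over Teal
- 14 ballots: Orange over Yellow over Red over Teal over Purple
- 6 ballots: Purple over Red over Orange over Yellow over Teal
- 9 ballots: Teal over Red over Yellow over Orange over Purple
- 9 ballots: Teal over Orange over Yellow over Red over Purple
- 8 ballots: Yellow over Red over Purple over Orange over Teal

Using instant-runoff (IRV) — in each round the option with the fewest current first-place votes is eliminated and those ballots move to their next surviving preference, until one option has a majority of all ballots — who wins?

Red

Round 1: Red 14, Purple 6, Teal 18, Orange 14, Yellow 8. Purple eliminated.
Round 2: Red 20, Teal 18, Orange 14, Yellow 8. Yellow eliminated.
Round 3: Red 28, Teal 18, Orange 14. Orange eliminated.
Round 4: Red 42, Teal 18. Red has a majority (≥31).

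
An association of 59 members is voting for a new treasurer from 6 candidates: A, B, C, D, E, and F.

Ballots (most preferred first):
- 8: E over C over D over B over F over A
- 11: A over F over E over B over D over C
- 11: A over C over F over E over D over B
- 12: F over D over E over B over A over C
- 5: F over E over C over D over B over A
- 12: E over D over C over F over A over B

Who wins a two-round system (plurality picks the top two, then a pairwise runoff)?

E

Round 1 first-place votes: A 22, B 0, C 0, D 0, E 20, F 17. A and E advance.
Runoff: A is ranked above E on 22 ballots, E above A on 37.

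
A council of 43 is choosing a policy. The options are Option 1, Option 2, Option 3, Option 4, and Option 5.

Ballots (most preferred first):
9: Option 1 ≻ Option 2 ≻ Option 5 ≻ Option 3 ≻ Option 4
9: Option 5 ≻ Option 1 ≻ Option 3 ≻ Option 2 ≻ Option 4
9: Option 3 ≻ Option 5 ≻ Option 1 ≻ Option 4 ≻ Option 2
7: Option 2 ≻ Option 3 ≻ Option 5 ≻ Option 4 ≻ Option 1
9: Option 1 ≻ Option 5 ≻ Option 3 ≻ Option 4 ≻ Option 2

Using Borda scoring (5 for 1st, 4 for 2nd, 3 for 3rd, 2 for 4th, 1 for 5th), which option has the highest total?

Option 5

Option 1: 9×5 + 9×4 + 9×3 + 7×1 + 9×5 = 160
Option 2: 9×4 + 9×2 + 9×1 + 7×5 + 9×1 = 107
Option 3: 9×2 + 9×3 + 9×5 + 7×4 + 9×3 = 145
Option 4: 9×1 + 9×1 + 9×2 + 7×2 + 9×2 = 68
Option 5: 9×3 + 9×5 + 9×4 + 7×3 + 9×4 = 165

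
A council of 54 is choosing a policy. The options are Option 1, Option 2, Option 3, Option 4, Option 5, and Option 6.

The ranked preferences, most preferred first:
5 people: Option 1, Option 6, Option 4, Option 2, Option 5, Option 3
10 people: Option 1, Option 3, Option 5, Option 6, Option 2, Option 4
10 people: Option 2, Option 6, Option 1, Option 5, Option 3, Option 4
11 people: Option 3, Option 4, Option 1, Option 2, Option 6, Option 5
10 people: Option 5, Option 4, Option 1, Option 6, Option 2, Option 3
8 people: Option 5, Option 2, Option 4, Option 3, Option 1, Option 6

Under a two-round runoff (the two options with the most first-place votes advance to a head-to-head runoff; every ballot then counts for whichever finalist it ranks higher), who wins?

Round 1 first-place votes: Option 1 15, Option 2 10, Option 3 11, Option 4 0, Option 5 18, Option 6 0. Option 5 and Option 1 advance.
Runoff: Option 5 is ranked above Option 1 on 18 ballots, Option 1 above Option 5 on 36.

Option 1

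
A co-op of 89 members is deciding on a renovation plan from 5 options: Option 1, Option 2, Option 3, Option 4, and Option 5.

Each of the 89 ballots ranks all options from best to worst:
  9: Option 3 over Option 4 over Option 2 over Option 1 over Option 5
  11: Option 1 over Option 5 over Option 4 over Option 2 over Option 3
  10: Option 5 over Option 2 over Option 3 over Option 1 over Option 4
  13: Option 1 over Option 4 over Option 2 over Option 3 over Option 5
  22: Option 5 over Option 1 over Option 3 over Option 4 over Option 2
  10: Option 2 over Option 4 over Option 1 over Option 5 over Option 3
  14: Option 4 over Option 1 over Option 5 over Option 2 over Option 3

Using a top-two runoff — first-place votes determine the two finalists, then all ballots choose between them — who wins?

Round 1 first-place votes: Option 1 24, Option 2 10, Option 3 9, Option 4 14, Option 5 32. Option 5 and Option 1 advance.
Runoff: Option 5 is ranked above Option 1 on 32 ballots, Option 1 above Option 5 on 57.

Option 1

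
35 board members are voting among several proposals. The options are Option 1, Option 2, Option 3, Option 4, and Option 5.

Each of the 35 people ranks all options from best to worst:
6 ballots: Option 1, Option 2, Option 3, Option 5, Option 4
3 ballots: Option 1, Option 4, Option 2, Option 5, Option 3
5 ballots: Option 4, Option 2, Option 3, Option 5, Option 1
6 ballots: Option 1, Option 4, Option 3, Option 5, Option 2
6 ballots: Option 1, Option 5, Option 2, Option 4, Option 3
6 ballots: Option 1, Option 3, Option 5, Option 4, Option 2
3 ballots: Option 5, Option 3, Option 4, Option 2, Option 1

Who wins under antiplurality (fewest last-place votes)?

Option 5

Last-place votes: Option 1 8, Option 2 12, Option 3 9, Option 4 6, Option 5 0.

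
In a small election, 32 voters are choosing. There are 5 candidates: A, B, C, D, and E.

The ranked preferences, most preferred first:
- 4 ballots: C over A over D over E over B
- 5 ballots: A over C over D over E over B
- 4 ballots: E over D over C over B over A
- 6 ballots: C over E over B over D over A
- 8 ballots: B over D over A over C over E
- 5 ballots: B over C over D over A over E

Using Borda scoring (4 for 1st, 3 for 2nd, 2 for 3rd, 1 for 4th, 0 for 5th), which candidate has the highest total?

C

A: 4×3 + 5×4 + 4×0 + 6×0 + 8×2 + 5×1 = 53
B: 4×0 + 5×0 + 4×1 + 6×2 + 8×4 + 5×4 = 68
C: 4×4 + 5×3 + 4×2 + 6×4 + 8×1 + 5×3 = 86
D: 4×2 + 5×2 + 4×3 + 6×1 + 8×3 + 5×2 = 70
E: 4×1 + 5×1 + 4×4 + 6×3 + 8×0 + 5×0 = 43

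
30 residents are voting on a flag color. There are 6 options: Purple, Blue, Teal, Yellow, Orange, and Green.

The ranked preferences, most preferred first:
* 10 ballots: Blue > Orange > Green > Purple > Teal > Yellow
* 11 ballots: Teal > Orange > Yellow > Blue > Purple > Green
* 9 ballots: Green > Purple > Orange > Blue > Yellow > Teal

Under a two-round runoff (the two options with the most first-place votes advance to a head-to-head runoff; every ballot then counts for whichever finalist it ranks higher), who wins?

Round 1 first-place votes: Purple 0, Blue 10, Teal 11, Yellow 0, Orange 0, Green 9. Teal and Blue advance.
Runoff: Teal is ranked above Blue on 11 ballots, Blue above Teal on 19.

Blue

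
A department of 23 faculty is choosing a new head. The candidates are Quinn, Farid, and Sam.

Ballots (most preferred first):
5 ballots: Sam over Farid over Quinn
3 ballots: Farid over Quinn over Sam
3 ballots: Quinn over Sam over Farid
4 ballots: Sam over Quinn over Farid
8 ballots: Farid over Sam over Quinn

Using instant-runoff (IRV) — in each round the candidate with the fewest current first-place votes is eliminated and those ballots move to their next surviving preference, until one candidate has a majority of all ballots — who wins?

Sam

Round 1: Quinn 3, Farid 11, Sam 9. Quinn eliminated.
Round 2: Farid 11, Sam 12. Sam has a majority (≥12).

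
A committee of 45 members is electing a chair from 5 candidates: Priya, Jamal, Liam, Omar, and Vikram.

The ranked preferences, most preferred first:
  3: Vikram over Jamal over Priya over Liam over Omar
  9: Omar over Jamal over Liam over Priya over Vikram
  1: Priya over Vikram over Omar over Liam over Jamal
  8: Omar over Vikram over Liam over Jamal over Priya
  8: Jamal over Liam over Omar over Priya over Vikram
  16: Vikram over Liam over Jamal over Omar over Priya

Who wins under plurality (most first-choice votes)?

First-place votes: Priya 1, Jamal 8, Liam 0, Omar 17, Vikram 19.

Vikram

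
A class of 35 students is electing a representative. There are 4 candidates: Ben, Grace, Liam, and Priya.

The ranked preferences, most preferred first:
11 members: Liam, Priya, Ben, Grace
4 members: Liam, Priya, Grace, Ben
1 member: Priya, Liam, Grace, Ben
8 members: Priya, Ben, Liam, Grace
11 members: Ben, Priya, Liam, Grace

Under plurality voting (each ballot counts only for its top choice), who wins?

First-place votes: Ben 11, Grace 0, Liam 15, Priya 9.

Liam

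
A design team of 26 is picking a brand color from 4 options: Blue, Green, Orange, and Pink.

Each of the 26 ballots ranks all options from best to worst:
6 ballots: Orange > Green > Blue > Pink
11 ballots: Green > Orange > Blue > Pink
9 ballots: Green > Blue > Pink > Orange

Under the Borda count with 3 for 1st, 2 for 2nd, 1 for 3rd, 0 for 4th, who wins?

Blue: 6×1 + 11×1 + 9×2 = 35
Green: 6×2 + 11×3 + 9×3 = 72
Orange: 6×3 + 11×2 + 9×0 = 40
Pink: 6×0 + 11×0 + 9×1 = 9

Green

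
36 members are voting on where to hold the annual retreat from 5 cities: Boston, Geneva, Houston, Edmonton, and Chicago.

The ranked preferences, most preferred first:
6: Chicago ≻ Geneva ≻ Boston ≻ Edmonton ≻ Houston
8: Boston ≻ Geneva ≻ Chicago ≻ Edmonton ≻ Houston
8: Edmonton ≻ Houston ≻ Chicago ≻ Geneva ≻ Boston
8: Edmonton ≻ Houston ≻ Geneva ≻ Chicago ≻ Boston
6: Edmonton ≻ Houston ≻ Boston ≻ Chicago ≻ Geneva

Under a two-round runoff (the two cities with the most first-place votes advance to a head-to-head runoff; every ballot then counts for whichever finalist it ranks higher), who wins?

Edmonton

Round 1 first-place votes: Boston 8, Geneva 0, Houston 0, Edmonton 22, Chicago 6. Edmonton and Boston advance.
Runoff: Edmonton is ranked above Boston on 22 ballots, Boston above Edmonton on 14.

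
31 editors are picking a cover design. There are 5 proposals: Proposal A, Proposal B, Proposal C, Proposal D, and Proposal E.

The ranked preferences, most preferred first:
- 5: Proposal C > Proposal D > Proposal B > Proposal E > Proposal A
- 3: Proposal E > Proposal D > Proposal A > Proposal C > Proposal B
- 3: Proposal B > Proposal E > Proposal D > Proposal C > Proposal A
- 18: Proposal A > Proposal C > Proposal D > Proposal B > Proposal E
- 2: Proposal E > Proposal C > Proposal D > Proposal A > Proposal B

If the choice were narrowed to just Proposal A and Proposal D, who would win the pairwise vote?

Proposal A is ranked above Proposal D on 18 ballots; Proposal D above Proposal A on 13.

Proposal A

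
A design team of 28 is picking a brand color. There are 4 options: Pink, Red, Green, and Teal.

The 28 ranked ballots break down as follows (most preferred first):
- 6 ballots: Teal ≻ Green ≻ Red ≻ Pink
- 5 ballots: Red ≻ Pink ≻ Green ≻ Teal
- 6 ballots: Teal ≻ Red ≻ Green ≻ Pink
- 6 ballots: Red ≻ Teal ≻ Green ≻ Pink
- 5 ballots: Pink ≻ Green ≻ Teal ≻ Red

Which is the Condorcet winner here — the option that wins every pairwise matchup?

Teal vs Pink: 18–10
Teal vs Red: 17–11
Teal vs Green: 18–10
Teal beats every other option.

Teal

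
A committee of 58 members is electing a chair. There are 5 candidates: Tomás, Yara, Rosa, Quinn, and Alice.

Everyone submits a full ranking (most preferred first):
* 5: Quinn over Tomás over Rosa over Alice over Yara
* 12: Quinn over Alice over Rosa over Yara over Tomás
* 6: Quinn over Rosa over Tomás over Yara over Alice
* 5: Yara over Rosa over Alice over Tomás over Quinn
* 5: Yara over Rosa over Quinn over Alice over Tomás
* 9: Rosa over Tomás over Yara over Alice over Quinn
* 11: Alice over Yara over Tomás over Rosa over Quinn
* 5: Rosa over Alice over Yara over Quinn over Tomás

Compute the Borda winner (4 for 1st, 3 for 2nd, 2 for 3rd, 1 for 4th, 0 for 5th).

Rosa

Tomás: 5×3 + 12×0 + 6×2 + 5×1 + 5×0 + 9×3 + 11×2 + 5×0 = 81
Yara: 5×0 + 12×1 + 6×1 + 5×4 + 5×4 + 9×2 + 11×3 + 5×2 = 119
Rosa: 5×2 + 12×2 + 6×3 + 5×3 + 5×3 + 9×4 + 11×1 + 5×4 = 149
Quinn: 5×4 + 12×4 + 6×4 + 5×0 + 5×2 + 9×0 + 11×0 + 5×1 = 107
Alice: 5×1 + 12×3 + 6×0 + 5×2 + 5×1 + 9×1 + 11×4 + 5×3 = 124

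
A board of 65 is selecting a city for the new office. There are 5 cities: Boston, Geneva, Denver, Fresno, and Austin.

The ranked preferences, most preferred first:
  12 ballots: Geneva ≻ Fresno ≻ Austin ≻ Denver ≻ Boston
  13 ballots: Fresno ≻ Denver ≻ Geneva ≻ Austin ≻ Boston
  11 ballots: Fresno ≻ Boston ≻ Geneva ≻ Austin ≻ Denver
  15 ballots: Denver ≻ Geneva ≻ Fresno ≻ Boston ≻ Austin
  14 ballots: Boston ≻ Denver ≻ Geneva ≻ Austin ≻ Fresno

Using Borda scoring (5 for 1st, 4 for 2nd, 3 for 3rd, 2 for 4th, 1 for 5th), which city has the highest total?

Geneva

Boston: 12×1 + 13×1 + 11×4 + 15×2 + 14×5 = 169
Geneva: 12×5 + 13×3 + 11×3 + 15×4 + 14×3 = 234
Denver: 12×2 + 13×4 + 11×1 + 15×5 + 14×4 = 218
Fresno: 12×4 + 13×5 + 11×5 + 15×3 + 14×1 = 227
Austin: 12×3 + 13×2 + 11×2 + 15×1 + 14×2 = 127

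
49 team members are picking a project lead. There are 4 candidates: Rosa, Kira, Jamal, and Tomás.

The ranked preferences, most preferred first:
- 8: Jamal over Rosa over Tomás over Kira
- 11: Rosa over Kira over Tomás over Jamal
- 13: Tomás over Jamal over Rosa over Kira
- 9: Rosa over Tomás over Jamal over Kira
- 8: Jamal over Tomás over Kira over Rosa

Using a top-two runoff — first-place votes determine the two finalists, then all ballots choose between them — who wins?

Round 1 first-place votes: Rosa 20, Kira 0, Jamal 16, Tomás 13. Rosa and Jamal advance.
Runoff: Rosa is ranked above Jamal on 20 ballots, Jamal above Rosa on 29.

Jamal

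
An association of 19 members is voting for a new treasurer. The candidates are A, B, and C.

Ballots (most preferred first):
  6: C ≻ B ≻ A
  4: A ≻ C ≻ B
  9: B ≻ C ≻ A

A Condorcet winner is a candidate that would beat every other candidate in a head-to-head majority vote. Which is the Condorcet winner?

C vs A: 15–4
C vs B: 10–9
C beats every other candidate.

C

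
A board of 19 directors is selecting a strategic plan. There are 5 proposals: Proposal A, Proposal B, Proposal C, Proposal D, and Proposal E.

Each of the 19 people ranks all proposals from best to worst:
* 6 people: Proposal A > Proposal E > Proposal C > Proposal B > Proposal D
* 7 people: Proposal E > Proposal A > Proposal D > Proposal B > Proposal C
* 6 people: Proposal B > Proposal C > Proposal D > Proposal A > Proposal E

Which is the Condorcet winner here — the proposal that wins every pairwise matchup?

Proposal A vs Proposal B: 13–6
Proposal A vs Proposal C: 13–6
Proposal A vs Proposal D: 13–6
Proposal A vs Proposal E: 12–7
Proposal A beats every other proposal.

Proposal A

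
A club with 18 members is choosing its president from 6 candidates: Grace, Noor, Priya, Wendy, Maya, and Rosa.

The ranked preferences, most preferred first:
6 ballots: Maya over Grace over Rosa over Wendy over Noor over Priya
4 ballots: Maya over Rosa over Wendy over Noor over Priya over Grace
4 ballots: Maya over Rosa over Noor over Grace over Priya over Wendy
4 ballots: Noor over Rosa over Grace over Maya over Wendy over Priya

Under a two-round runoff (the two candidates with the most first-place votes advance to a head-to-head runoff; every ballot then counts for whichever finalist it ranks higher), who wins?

Maya

Round 1 first-place votes: Grace 0, Noor 4, Priya 0, Wendy 0, Maya 14, Rosa 0. Maya and Noor advance.
Runoff: Maya is ranked above Noor on 14 ballots, Noor above Maya on 4.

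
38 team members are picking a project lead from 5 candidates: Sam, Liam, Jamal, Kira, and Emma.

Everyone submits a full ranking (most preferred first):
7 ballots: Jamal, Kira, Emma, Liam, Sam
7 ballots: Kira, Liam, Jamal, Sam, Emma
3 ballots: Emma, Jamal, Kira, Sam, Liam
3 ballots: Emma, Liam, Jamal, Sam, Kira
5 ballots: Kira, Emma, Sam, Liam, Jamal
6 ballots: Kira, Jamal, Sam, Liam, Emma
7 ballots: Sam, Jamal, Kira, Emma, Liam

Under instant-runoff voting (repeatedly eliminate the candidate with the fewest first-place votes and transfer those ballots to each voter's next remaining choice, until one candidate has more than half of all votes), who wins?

Round 1: Sam 7, Liam 0, Jamal 7, Kira 18, Emma 6. Liam eliminated.
Round 2: Sam 7, Jamal 7, Kira 18, Emma 6. Emma eliminated.
Round 3: Sam 7, Jamal 13, Kira 18. Sam eliminated.
Round 4: Jamal 20, Kira 18. Jamal has a majority (≥20).

Jamal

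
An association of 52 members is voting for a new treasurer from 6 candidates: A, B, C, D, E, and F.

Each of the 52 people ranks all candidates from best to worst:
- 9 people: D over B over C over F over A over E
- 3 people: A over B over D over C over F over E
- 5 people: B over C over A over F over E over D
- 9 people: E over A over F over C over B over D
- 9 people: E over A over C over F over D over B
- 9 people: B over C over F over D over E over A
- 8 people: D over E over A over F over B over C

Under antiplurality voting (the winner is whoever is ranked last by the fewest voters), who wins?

Last-place votes: A 9, B 9, C 8, D 14, E 12, F 0.

F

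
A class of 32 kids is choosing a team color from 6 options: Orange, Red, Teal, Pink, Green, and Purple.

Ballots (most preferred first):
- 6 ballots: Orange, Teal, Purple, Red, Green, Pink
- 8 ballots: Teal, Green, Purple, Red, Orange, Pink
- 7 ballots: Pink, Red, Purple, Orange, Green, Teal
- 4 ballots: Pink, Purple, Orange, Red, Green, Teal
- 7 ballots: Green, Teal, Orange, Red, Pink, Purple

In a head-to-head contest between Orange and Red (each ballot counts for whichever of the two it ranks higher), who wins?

Orange is ranked above Red on 17 ballots; Red above Orange on 15.

Orange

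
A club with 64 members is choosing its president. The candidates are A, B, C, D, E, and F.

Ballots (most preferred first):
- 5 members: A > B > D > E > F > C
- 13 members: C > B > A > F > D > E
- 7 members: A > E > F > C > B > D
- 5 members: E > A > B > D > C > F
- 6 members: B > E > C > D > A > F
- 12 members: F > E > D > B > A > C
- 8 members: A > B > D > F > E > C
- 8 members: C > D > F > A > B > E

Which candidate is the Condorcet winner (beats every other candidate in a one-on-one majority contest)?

A vs B: 33–31
A vs C: 37–27
A vs D: 38–26
A vs E: 41–23
A vs F: 44–20
A beats every other candidate.

A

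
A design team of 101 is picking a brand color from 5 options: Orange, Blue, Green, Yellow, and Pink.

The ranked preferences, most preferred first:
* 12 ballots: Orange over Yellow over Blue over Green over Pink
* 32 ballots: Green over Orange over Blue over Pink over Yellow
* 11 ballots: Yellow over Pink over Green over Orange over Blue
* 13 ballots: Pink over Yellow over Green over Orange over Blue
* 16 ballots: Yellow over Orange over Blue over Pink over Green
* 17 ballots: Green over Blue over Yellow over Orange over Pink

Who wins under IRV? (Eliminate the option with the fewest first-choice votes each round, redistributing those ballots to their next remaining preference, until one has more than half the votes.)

Yellow

Round 1: Orange 12, Blue 0, Green 49, Yellow 27, Pink 13. Blue eliminated.
Round 2: Orange 12, Green 49, Yellow 27, Pink 13. Orange eliminated.
Round 3: Green 49, Yellow 39, Pink 13. Pink eliminated.
Round 4: Green 49, Yellow 52. Yellow has a majority (≥51).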